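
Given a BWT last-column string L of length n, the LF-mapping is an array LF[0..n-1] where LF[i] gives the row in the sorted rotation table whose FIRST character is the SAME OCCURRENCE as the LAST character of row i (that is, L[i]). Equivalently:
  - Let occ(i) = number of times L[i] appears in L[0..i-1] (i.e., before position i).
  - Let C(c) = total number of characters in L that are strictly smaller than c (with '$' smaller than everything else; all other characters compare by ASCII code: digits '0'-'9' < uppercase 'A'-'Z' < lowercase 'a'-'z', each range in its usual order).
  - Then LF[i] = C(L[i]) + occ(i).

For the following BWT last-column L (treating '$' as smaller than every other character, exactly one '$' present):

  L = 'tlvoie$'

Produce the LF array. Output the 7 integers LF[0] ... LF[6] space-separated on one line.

Answer: 5 3 6 4 2 1 0

Derivation:
Char counts: '$':1, 'e':1, 'i':1, 'l':1, 'o':1, 't':1, 'v':1
C (first-col start): C('$')=0, C('e')=1, C('i')=2, C('l')=3, C('o')=4, C('t')=5, C('v')=6
L[0]='t': occ=0, LF[0]=C('t')+0=5+0=5
L[1]='l': occ=0, LF[1]=C('l')+0=3+0=3
L[2]='v': occ=0, LF[2]=C('v')+0=6+0=6
L[3]='o': occ=0, LF[3]=C('o')+0=4+0=4
L[4]='i': occ=0, LF[4]=C('i')+0=2+0=2
L[5]='e': occ=0, LF[5]=C('e')+0=1+0=1
L[6]='$': occ=0, LF[6]=C('$')+0=0+0=0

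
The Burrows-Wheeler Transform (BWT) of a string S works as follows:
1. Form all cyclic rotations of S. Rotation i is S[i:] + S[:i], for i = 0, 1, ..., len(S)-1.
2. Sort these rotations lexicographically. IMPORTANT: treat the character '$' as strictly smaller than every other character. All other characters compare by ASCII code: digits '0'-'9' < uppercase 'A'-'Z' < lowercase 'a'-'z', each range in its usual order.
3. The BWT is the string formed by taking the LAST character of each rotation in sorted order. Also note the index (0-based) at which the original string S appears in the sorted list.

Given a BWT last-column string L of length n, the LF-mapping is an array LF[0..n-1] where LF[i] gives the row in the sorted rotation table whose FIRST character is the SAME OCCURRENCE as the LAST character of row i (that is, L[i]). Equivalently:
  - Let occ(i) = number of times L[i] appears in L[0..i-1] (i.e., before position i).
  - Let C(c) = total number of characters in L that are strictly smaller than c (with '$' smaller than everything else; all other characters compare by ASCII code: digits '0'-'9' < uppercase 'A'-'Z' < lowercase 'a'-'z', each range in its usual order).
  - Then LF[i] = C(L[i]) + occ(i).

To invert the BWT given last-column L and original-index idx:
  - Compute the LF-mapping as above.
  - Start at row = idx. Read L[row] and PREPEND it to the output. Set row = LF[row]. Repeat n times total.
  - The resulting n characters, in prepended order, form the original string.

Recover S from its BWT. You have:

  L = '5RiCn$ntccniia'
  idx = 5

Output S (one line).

LF mapping: 1 3 7 2 10 0 11 13 5 6 12 8 9 4
Walk LF starting at row 5, prepending L[row]:
  step 1: row=5, L[5]='$', prepend. Next row=LF[5]=0
  step 2: row=0, L[0]='5', prepend. Next row=LF[0]=1
  step 3: row=1, L[1]='R', prepend. Next row=LF[1]=3
  step 4: row=3, L[3]='C', prepend. Next row=LF[3]=2
  step 5: row=2, L[2]='i', prepend. Next row=LF[2]=7
  step 6: row=7, L[7]='t', prepend. Next row=LF[7]=13
  step 7: row=13, L[13]='a', prepend. Next row=LF[13]=4
  step 8: row=4, L[4]='n', prepend. Next row=LF[4]=10
  step 9: row=10, L[10]='n', prepend. Next row=LF[10]=12
  step 10: row=12, L[12]='i', prepend. Next row=LF[12]=9
  step 11: row=9, L[9]='c', prepend. Next row=LF[9]=6
  step 12: row=6, L[6]='n', prepend. Next row=LF[6]=11
  step 13: row=11, L[11]='i', prepend. Next row=LF[11]=8
  step 14: row=8, L[8]='c', prepend. Next row=LF[8]=5
Reversed output: cincinnatiCR5$

Answer: cincinnatiCR5$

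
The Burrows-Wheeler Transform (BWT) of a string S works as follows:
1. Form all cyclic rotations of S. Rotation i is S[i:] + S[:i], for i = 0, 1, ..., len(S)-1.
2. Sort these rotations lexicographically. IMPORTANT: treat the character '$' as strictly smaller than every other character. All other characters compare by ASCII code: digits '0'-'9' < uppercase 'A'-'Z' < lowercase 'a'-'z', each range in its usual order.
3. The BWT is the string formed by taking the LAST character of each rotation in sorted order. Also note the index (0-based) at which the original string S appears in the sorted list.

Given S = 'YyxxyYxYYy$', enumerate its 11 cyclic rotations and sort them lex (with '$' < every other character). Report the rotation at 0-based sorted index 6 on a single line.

All 11 rotations (rotation i = S[i:]+S[:i]):
  rot[0] = YyxxyYxYYy$
  rot[1] = yxxyYxYYy$Y
  rot[2] = xxyYxYYy$Yy
  rot[3] = xyYxYYy$Yyx
  rot[4] = yYxYYy$Yyxx
  rot[5] = YxYYy$Yyxxy
  rot[6] = xYYy$YyxxyY
  rot[7] = YYy$YyxxyYx
  rot[8] = Yy$YyxxyYxY
  rot[9] = y$YyxxyYxYY
  rot[10] = $YyxxyYxYYy
Sorted (with $ < everything):
  sorted[0] = $YyxxyYxYYy
  sorted[1] = YYy$YyxxyYx
  sorted[2] = YxYYy$Yyxxy
  sorted[3] = Yy$YyxxyYxY
  sorted[4] = YyxxyYxYYy$
  sorted[5] = xYYy$YyxxyY
  sorted[6] = xxyYxYYy$Yy
  sorted[7] = xyYxYYy$Yyx
  sorted[8] = y$YyxxyYxYY
  sorted[9] = yYxYYy$Yyxx
  sorted[10] = yxxyYxYYy$Y
sorted[6] = xxyYxYYy$Yy

Answer: xxyYxYYy$Yy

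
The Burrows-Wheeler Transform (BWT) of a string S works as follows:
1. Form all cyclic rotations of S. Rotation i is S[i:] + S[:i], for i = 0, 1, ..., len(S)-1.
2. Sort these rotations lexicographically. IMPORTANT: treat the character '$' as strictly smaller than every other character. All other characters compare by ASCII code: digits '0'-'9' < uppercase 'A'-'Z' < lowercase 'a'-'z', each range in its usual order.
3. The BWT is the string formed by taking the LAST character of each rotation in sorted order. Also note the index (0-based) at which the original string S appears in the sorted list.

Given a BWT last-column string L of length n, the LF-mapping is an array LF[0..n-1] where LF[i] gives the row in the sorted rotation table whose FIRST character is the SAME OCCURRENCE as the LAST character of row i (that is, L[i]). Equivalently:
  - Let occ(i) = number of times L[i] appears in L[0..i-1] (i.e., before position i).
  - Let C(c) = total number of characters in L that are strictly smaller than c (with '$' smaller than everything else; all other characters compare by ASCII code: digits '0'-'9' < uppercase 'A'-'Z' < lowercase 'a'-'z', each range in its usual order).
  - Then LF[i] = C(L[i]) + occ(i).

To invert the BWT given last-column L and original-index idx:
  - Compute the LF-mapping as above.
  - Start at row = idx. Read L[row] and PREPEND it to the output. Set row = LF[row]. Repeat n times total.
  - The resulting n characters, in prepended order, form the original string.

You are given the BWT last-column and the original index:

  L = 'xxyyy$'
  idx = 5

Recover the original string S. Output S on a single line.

Answer: yyyxx$

Derivation:
LF mapping: 1 2 3 4 5 0
Walk LF starting at row 5, prepending L[row]:
  step 1: row=5, L[5]='$', prepend. Next row=LF[5]=0
  step 2: row=0, L[0]='x', prepend. Next row=LF[0]=1
  step 3: row=1, L[1]='x', prepend. Next row=LF[1]=2
  step 4: row=2, L[2]='y', prepend. Next row=LF[2]=3
  step 5: row=3, L[3]='y', prepend. Next row=LF[3]=4
  step 6: row=4, L[4]='y', prepend. Next row=LF[4]=5
Reversed output: yyyxx$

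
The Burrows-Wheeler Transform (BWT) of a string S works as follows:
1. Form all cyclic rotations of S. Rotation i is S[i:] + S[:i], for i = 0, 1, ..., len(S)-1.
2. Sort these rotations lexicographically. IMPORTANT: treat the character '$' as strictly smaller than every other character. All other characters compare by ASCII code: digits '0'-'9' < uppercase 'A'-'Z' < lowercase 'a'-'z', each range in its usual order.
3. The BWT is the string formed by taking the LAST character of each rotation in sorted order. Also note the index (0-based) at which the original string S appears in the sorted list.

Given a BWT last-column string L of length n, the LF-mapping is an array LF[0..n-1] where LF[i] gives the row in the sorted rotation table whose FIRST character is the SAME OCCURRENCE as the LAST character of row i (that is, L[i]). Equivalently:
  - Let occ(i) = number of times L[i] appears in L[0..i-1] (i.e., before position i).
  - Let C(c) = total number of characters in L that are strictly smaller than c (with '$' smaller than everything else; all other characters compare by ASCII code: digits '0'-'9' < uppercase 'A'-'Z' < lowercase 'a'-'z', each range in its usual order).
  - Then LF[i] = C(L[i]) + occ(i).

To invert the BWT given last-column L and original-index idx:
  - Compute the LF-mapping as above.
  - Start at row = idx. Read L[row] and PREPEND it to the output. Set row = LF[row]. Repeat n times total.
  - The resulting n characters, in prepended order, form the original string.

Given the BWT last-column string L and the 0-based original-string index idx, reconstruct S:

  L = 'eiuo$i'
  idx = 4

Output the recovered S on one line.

LF mapping: 1 2 5 4 0 3
Walk LF starting at row 4, prepending L[row]:
  step 1: row=4, L[4]='$', prepend. Next row=LF[4]=0
  step 2: row=0, L[0]='e', prepend. Next row=LF[0]=1
  step 3: row=1, L[1]='i', prepend. Next row=LF[1]=2
  step 4: row=2, L[2]='u', prepend. Next row=LF[2]=5
  step 5: row=5, L[5]='i', prepend. Next row=LF[5]=3
  step 6: row=3, L[3]='o', prepend. Next row=LF[3]=4
Reversed output: oiuie$

Answer: oiuie$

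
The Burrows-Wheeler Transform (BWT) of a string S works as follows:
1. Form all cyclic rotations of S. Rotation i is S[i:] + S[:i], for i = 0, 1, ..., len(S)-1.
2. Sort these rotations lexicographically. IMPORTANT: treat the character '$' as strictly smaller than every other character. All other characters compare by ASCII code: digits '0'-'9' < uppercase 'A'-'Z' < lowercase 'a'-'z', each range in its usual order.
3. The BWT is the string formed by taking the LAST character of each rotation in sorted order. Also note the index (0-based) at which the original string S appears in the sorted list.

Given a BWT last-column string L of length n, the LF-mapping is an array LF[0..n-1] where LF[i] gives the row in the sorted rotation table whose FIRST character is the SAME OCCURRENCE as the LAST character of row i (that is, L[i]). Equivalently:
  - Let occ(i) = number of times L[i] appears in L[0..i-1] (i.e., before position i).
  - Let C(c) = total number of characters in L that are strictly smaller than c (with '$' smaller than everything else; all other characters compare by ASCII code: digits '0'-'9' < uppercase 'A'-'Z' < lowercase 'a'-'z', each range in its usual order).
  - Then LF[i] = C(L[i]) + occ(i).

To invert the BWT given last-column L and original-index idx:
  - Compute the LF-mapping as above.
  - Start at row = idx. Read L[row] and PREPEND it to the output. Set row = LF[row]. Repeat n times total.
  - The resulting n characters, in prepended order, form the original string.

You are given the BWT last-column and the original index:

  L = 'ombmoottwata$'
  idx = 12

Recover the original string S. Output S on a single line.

Answer: wombattomato$

Derivation:
LF mapping: 6 4 3 5 7 8 9 10 12 1 11 2 0
Walk LF starting at row 12, prepending L[row]:
  step 1: row=12, L[12]='$', prepend. Next row=LF[12]=0
  step 2: row=0, L[0]='o', prepend. Next row=LF[0]=6
  step 3: row=6, L[6]='t', prepend. Next row=LF[6]=9
  step 4: row=9, L[9]='a', prepend. Next row=LF[9]=1
  step 5: row=1, L[1]='m', prepend. Next row=LF[1]=4
  step 6: row=4, L[4]='o', prepend. Next row=LF[4]=7
  step 7: row=7, L[7]='t', prepend. Next row=LF[7]=10
  step 8: row=10, L[10]='t', prepend. Next row=LF[10]=11
  step 9: row=11, L[11]='a', prepend. Next row=LF[11]=2
  step 10: row=2, L[2]='b', prepend. Next row=LF[2]=3
  step 11: row=3, L[3]='m', prepend. Next row=LF[3]=5
  step 12: row=5, L[5]='o', prepend. Next row=LF[5]=8
  step 13: row=8, L[8]='w', prepend. Next row=LF[8]=12
Reversed output: wombattomato$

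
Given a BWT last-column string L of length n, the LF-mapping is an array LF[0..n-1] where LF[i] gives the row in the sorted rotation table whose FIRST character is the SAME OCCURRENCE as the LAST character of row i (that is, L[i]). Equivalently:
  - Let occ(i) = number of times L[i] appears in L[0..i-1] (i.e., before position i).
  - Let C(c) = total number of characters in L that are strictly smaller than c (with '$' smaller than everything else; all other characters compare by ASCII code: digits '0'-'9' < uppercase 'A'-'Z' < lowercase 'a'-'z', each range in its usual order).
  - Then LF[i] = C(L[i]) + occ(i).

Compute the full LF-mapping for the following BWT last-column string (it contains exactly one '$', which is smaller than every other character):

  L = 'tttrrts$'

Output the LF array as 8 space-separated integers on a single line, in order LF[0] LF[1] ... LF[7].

Answer: 4 5 6 1 2 7 3 0

Derivation:
Char counts: '$':1, 'r':2, 's':1, 't':4
C (first-col start): C('$')=0, C('r')=1, C('s')=3, C('t')=4
L[0]='t': occ=0, LF[0]=C('t')+0=4+0=4
L[1]='t': occ=1, LF[1]=C('t')+1=4+1=5
L[2]='t': occ=2, LF[2]=C('t')+2=4+2=6
L[3]='r': occ=0, LF[3]=C('r')+0=1+0=1
L[4]='r': occ=1, LF[4]=C('r')+1=1+1=2
L[5]='t': occ=3, LF[5]=C('t')+3=4+3=7
L[6]='s': occ=0, LF[6]=C('s')+0=3+0=3
L[7]='$': occ=0, LF[7]=C('$')+0=0+0=0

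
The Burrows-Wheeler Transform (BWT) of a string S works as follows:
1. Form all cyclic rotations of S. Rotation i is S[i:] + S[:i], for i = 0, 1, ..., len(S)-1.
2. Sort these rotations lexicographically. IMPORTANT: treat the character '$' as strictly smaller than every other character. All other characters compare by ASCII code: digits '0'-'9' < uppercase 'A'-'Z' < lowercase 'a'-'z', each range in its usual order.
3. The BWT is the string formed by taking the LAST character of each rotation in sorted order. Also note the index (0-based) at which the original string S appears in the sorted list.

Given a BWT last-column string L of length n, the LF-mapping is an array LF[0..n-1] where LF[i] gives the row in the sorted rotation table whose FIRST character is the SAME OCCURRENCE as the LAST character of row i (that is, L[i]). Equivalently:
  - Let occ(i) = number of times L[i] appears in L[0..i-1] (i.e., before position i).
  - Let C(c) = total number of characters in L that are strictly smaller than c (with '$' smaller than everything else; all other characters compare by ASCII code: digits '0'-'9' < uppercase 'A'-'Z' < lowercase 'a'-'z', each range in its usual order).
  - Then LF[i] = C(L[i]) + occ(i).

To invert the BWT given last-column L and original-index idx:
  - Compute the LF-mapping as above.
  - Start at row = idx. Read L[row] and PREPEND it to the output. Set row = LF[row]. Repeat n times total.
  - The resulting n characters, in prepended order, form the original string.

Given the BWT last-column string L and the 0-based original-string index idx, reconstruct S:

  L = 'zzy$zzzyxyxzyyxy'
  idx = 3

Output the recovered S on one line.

LF mapping: 10 11 4 0 12 13 14 5 1 6 2 15 7 8 3 9
Walk LF starting at row 3, prepending L[row]:
  step 1: row=3, L[3]='$', prepend. Next row=LF[3]=0
  step 2: row=0, L[0]='z', prepend. Next row=LF[0]=10
  step 3: row=10, L[10]='x', prepend. Next row=LF[10]=2
  step 4: row=2, L[2]='y', prepend. Next row=LF[2]=4
  step 5: row=4, L[4]='z', prepend. Next row=LF[4]=12
  step 6: row=12, L[12]='y', prepend. Next row=LF[12]=7
  step 7: row=7, L[7]='y', prepend. Next row=LF[7]=5
  step 8: row=5, L[5]='z', prepend. Next row=LF[5]=13
  step 9: row=13, L[13]='y', prepend. Next row=LF[13]=8
  step 10: row=8, L[8]='x', prepend. Next row=LF[8]=1
  step 11: row=1, L[1]='z', prepend. Next row=LF[1]=11
  step 12: row=11, L[11]='z', prepend. Next row=LF[11]=15
  step 13: row=15, L[15]='y', prepend. Next row=LF[15]=9
  step 14: row=9, L[9]='y', prepend. Next row=LF[9]=6
  step 15: row=6, L[6]='z', prepend. Next row=LF[6]=14
  step 16: row=14, L[14]='x', prepend. Next row=LF[14]=3
Reversed output: xzyyzzxyzyyzyxz$

Answer: xzyyzzxyzyyzyxz$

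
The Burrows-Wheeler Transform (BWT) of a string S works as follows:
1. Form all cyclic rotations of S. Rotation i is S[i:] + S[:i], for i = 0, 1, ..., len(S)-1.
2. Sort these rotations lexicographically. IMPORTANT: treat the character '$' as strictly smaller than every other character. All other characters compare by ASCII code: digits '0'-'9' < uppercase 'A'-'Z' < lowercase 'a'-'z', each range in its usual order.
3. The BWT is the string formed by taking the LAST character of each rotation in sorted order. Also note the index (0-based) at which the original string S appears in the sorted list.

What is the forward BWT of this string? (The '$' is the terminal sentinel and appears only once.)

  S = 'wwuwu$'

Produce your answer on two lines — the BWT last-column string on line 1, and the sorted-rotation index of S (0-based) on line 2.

All 6 rotations (rotation i = S[i:]+S[:i]):
  rot[0] = wwuwu$
  rot[1] = wuwu$w
  rot[2] = uwu$ww
  rot[3] = wu$wwu
  rot[4] = u$wwuw
  rot[5] = $wwuwu
Sorted (with $ < everything):
  sorted[0] = $wwuwu  (last char: 'u')
  sorted[1] = u$wwuw  (last char: 'w')
  sorted[2] = uwu$ww  (last char: 'w')
  sorted[3] = wu$wwu  (last char: 'u')
  sorted[4] = wuwu$w  (last char: 'w')
  sorted[5] = wwuwu$  (last char: '$')
Last column: uwwuw$
Original string S is at sorted index 5

Answer: uwwuw$
5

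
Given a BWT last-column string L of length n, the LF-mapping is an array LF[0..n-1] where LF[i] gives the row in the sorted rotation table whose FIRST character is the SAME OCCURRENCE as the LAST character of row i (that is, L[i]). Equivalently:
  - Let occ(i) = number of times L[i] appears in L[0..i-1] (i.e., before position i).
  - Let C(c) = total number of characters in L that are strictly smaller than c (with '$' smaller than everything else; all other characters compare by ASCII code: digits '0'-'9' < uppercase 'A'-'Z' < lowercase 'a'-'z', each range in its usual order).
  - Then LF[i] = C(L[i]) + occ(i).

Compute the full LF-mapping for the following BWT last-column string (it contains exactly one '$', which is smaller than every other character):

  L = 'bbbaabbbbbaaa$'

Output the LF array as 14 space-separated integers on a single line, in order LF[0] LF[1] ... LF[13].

Answer: 6 7 8 1 2 9 10 11 12 13 3 4 5 0

Derivation:
Char counts: '$':1, 'a':5, 'b':8
C (first-col start): C('$')=0, C('a')=1, C('b')=6
L[0]='b': occ=0, LF[0]=C('b')+0=6+0=6
L[1]='b': occ=1, LF[1]=C('b')+1=6+1=7
L[2]='b': occ=2, LF[2]=C('b')+2=6+2=8
L[3]='a': occ=0, LF[3]=C('a')+0=1+0=1
L[4]='a': occ=1, LF[4]=C('a')+1=1+1=2
L[5]='b': occ=3, LF[5]=C('b')+3=6+3=9
L[6]='b': occ=4, LF[6]=C('b')+4=6+4=10
L[7]='b': occ=5, LF[7]=C('b')+5=6+5=11
L[8]='b': occ=6, LF[8]=C('b')+6=6+6=12
L[9]='b': occ=7, LF[9]=C('b')+7=6+7=13
L[10]='a': occ=2, LF[10]=C('a')+2=1+2=3
L[11]='a': occ=3, LF[11]=C('a')+3=1+3=4
L[12]='a': occ=4, LF[12]=C('a')+4=1+4=5
L[13]='$': occ=0, LF[13]=C('$')+0=0+0=0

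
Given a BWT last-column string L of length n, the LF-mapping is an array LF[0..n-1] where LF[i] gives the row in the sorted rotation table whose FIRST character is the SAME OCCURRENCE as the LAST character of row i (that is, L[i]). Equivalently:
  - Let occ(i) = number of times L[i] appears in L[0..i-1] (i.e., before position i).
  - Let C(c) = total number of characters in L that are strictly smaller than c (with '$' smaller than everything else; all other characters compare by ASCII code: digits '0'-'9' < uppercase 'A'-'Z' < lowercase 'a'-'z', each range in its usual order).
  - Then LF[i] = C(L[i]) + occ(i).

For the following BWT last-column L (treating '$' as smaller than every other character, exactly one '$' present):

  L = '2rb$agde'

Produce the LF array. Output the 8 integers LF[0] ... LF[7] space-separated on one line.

Answer: 1 7 3 0 2 6 4 5

Derivation:
Char counts: '$':1, '2':1, 'a':1, 'b':1, 'd':1, 'e':1, 'g':1, 'r':1
C (first-col start): C('$')=0, C('2')=1, C('a')=2, C('b')=3, C('d')=4, C('e')=5, C('g')=6, C('r')=7
L[0]='2': occ=0, LF[0]=C('2')+0=1+0=1
L[1]='r': occ=0, LF[1]=C('r')+0=7+0=7
L[2]='b': occ=0, LF[2]=C('b')+0=3+0=3
L[3]='$': occ=0, LF[3]=C('$')+0=0+0=0
L[4]='a': occ=0, LF[4]=C('a')+0=2+0=2
L[5]='g': occ=0, LF[5]=C('g')+0=6+0=6
L[6]='d': occ=0, LF[6]=C('d')+0=4+0=4
L[7]='e': occ=0, LF[7]=C('e')+0=5+0=5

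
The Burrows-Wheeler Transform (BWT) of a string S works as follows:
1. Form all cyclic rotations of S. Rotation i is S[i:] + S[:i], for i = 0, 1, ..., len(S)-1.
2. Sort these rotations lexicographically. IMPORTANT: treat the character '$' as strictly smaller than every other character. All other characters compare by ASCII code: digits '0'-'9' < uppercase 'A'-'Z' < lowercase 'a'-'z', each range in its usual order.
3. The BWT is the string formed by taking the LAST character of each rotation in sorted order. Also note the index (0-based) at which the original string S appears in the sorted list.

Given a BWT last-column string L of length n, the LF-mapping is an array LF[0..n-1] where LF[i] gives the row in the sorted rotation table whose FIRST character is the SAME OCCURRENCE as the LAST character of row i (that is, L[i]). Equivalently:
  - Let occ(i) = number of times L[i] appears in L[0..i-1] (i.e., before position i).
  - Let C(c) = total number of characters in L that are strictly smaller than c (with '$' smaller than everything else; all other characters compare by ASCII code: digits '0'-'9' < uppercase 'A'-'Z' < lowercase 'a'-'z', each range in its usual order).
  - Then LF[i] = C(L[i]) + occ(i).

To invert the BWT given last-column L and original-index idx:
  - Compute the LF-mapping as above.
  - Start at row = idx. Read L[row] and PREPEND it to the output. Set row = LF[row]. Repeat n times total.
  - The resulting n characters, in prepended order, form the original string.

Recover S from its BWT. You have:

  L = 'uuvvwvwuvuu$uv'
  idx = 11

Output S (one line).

LF mapping: 1 2 7 8 12 9 13 3 10 4 5 0 6 11
Walk LF starting at row 11, prepending L[row]:
  step 1: row=11, L[11]='$', prepend. Next row=LF[11]=0
  step 2: row=0, L[0]='u', prepend. Next row=LF[0]=1
  step 3: row=1, L[1]='u', prepend. Next row=LF[1]=2
  step 4: row=2, L[2]='v', prepend. Next row=LF[2]=7
  step 5: row=7, L[7]='u', prepend. Next row=LF[7]=3
  step 6: row=3, L[3]='v', prepend. Next row=LF[3]=8
  step 7: row=8, L[8]='v', prepend. Next row=LF[8]=10
  step 8: row=10, L[10]='u', prepend. Next row=LF[10]=5
  step 9: row=5, L[5]='v', prepend. Next row=LF[5]=9
  step 10: row=9, L[9]='u', prepend. Next row=LF[9]=4
  step 11: row=4, L[4]='w', prepend. Next row=LF[4]=12
  step 12: row=12, L[12]='u', prepend. Next row=LF[12]=6
  step 13: row=6, L[6]='w', prepend. Next row=LF[6]=13
  step 14: row=13, L[13]='v', prepend. Next row=LF[13]=11
Reversed output: vwuwuvuvvuvuu$

Answer: vwuwuvuvvuvuu$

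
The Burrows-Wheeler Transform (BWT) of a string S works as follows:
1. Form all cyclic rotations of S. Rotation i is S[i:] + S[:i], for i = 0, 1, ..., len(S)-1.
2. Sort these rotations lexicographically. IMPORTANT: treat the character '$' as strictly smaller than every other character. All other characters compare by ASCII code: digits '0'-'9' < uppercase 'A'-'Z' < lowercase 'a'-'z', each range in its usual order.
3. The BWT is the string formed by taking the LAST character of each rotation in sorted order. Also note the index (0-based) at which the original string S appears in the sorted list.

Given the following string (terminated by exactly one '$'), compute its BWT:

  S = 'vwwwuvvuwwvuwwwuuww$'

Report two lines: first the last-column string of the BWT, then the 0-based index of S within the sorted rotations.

All 20 rotations (rotation i = S[i:]+S[:i]):
  rot[0] = vwwwuvvuwwvuwwwuuww$
  rot[1] = wwwuvvuwwvuwwwuuww$v
  rot[2] = wwuvvuwwvuwwwuuww$vw
  rot[3] = wuvvuwwvuwwwuuww$vww
  rot[4] = uvvuwwvuwwwuuww$vwww
  rot[5] = vvuwwvuwwwuuww$vwwwu
  rot[6] = vuwwvuwwwuuww$vwwwuv
  rot[7] = uwwvuwwwuuww$vwwwuvv
  rot[8] = wwvuwwwuuww$vwwwuvvu
  rot[9] = wvuwwwuuww$vwwwuvvuw
  rot[10] = vuwwwuuww$vwwwuvvuww
  rot[11] = uwwwuuww$vwwwuvvuwwv
  rot[12] = wwwuuww$vwwwuvvuwwvu
  rot[13] = wwuuww$vwwwuvvuwwvuw
  rot[14] = wuuww$vwwwuvvuwwvuww
  rot[15] = uuww$vwwwuvvuwwvuwww
  rot[16] = uww$vwwwuvvuwwvuwwwu
  rot[17] = ww$vwwwuvvuwwvuwwwuu
  rot[18] = w$vwwwuvvuwwvuwwwuuw
  rot[19] = $vwwwuvvuwwvuwwwuuww
Sorted (with $ < everything):
  sorted[0] = $vwwwuvvuwwvuwwwuuww  (last char: 'w')
  sorted[1] = uuww$vwwwuvvuwwvuwww  (last char: 'w')
  sorted[2] = uvvuwwvuwwwuuww$vwww  (last char: 'w')
  sorted[3] = uww$vwwwuvvuwwvuwwwu  (last char: 'u')
  sorted[4] = uwwvuwwwuuww$vwwwuvv  (last char: 'v')
  sorted[5] = uwwwuuww$vwwwuvvuwwv  (last char: 'v')
  sorted[6] = vuwwvuwwwuuww$vwwwuv  (last char: 'v')
  sorted[7] = vuwwwuuww$vwwwuvvuww  (last char: 'w')
  sorted[8] = vvuwwvuwwwuuww$vwwwu  (last char: 'u')
  sorted[9] = vwwwuvvuwwvuwwwuuww$  (last char: '$')
  sorted[10] = w$vwwwuvvuwwvuwwwuuw  (last char: 'w')
  sorted[11] = wuuww$vwwwuvvuwwvuww  (last char: 'w')
  sorted[12] = wuvvuwwvuwwwuuww$vww  (last char: 'w')
  sorted[13] = wvuwwwuuww$vwwwuvvuw  (last char: 'w')
  sorted[14] = ww$vwwwuvvuwwvuwwwuu  (last char: 'u')
  sorted[15] = wwuuww$vwwwuvvuwwvuw  (last char: 'w')
  sorted[16] = wwuvvuwwvuwwwuuww$vw  (last char: 'w')
  sorted[17] = wwvuwwwuuww$vwwwuvvu  (last char: 'u')
  sorted[18] = wwwuuww$vwwwuvvuwwvu  (last char: 'u')
  sorted[19] = wwwuvvuwwvuwwwuuww$v  (last char: 'v')
Last column: wwwuvvvwu$wwwwuwwuuv
Original string S is at sorted index 9

Answer: wwwuvvvwu$wwwwuwwuuv
9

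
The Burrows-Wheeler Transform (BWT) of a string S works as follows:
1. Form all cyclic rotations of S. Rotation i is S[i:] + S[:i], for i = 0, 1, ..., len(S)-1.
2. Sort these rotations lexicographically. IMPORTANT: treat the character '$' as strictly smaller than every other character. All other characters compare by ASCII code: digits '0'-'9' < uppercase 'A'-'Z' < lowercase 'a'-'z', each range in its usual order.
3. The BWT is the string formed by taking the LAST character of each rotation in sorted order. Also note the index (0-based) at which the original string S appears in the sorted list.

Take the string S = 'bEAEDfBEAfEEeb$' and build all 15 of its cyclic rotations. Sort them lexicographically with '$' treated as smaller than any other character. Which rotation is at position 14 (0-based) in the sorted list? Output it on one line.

Answer: fEEeb$bEAEDfBEA

Derivation:
All 15 rotations (rotation i = S[i:]+S[:i]):
  rot[0] = bEAEDfBEAfEEeb$
  rot[1] = EAEDfBEAfEEeb$b
  rot[2] = AEDfBEAfEEeb$bE
  rot[3] = EDfBEAfEEeb$bEA
  rot[4] = DfBEAfEEeb$bEAE
  rot[5] = fBEAfEEeb$bEAED
  rot[6] = BEAfEEeb$bEAEDf
  rot[7] = EAfEEeb$bEAEDfB
  rot[8] = AfEEeb$bEAEDfBE
  rot[9] = fEEeb$bEAEDfBEA
  rot[10] = EEeb$bEAEDfBEAf
  rot[11] = Eeb$bEAEDfBEAfE
  rot[12] = eb$bEAEDfBEAfEE
  rot[13] = b$bEAEDfBEAfEEe
  rot[14] = $bEAEDfBEAfEEeb
Sorted (with $ < everything):
  sorted[0] = $bEAEDfBEAfEEeb
  sorted[1] = AEDfBEAfEEeb$bE
  sorted[2] = AfEEeb$bEAEDfBE
  sorted[3] = BEAfEEeb$bEAEDf
  sorted[4] = DfBEAfEEeb$bEAE
  sorted[5] = EAEDfBEAfEEeb$b
  sorted[6] = EAfEEeb$bEAEDfB
  sorted[7] = EDfBEAfEEeb$bEA
  sorted[8] = EEeb$bEAEDfBEAf
  sorted[9] = Eeb$bEAEDfBEAfE
  sorted[10] = b$bEAEDfBEAfEEe
  sorted[11] = bEAEDfBEAfEEeb$
  sorted[12] = eb$bEAEDfBEAfEE
  sorted[13] = fBEAfEEeb$bEAED
  sorted[14] = fEEeb$bEAEDfBEA
sorted[14] = fEEeb$bEAEDfBEA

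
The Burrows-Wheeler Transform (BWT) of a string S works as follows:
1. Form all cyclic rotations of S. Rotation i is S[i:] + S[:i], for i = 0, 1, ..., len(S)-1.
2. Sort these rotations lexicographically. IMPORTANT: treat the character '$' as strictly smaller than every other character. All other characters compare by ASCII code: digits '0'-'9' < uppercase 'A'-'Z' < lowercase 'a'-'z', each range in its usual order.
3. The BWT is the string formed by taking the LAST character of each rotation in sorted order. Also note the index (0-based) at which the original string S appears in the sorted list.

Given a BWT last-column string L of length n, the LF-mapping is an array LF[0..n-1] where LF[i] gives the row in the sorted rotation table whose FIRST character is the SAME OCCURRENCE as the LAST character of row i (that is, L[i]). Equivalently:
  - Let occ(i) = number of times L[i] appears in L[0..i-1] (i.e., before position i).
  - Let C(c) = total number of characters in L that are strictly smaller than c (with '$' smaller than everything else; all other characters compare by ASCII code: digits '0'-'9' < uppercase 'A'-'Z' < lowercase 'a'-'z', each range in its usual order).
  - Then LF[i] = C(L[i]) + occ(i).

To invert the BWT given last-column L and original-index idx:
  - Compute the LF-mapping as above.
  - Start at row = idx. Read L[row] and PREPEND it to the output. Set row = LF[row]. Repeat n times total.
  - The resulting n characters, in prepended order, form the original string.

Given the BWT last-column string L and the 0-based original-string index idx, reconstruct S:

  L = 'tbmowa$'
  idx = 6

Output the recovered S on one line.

Answer: wombat$

Derivation:
LF mapping: 5 2 3 4 6 1 0
Walk LF starting at row 6, prepending L[row]:
  step 1: row=6, L[6]='$', prepend. Next row=LF[6]=0
  step 2: row=0, L[0]='t', prepend. Next row=LF[0]=5
  step 3: row=5, L[5]='a', prepend. Next row=LF[5]=1
  step 4: row=1, L[1]='b', prepend. Next row=LF[1]=2
  step 5: row=2, L[2]='m', prepend. Next row=LF[2]=3
  step 6: row=3, L[3]='o', prepend. Next row=LF[3]=4
  step 7: row=4, L[4]='w', prepend. Next row=LF[4]=6
Reversed output: wombat$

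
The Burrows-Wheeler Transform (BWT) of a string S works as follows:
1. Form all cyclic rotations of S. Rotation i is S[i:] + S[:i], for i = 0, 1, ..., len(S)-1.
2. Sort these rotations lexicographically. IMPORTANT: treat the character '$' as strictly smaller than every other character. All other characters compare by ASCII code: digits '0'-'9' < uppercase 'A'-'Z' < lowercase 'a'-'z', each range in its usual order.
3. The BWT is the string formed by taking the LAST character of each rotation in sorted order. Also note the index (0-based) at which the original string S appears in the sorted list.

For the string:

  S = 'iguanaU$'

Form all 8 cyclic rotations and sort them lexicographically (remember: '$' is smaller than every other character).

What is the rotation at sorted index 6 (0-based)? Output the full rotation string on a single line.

All 8 rotations (rotation i = S[i:]+S[:i]):
  rot[0] = iguanaU$
  rot[1] = guanaU$i
  rot[2] = uanaU$ig
  rot[3] = anaU$igu
  rot[4] = naU$igua
  rot[5] = aU$iguan
  rot[6] = U$iguana
  rot[7] = $iguanaU
Sorted (with $ < everything):
  sorted[0] = $iguanaU
  sorted[1] = U$iguana
  sorted[2] = aU$iguan
  sorted[3] = anaU$igu
  sorted[4] = guanaU$i
  sorted[5] = iguanaU$
  sorted[6] = naU$igua
  sorted[7] = uanaU$ig
sorted[6] = naU$igua

Answer: naU$igua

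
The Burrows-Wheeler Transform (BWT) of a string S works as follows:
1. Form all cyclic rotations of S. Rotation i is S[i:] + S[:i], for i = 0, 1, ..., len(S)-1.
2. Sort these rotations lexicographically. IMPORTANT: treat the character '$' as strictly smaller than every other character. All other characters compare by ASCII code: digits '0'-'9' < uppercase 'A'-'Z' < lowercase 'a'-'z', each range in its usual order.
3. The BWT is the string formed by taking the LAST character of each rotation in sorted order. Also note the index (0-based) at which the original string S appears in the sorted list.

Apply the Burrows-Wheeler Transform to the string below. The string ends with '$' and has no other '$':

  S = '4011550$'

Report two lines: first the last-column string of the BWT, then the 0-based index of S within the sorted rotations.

All 8 rotations (rotation i = S[i:]+S[:i]):
  rot[0] = 4011550$
  rot[1] = 011550$4
  rot[2] = 11550$40
  rot[3] = 1550$401
  rot[4] = 550$4011
  rot[5] = 50$40115
  rot[6] = 0$401155
  rot[7] = $4011550
Sorted (with $ < everything):
  sorted[0] = $4011550  (last char: '0')
  sorted[1] = 0$401155  (last char: '5')
  sorted[2] = 011550$4  (last char: '4')
  sorted[3] = 11550$40  (last char: '0')
  sorted[4] = 1550$401  (last char: '1')
  sorted[5] = 4011550$  (last char: '$')
  sorted[6] = 50$40115  (last char: '5')
  sorted[7] = 550$4011  (last char: '1')
Last column: 05401$51
Original string S is at sorted index 5

Answer: 05401$51
5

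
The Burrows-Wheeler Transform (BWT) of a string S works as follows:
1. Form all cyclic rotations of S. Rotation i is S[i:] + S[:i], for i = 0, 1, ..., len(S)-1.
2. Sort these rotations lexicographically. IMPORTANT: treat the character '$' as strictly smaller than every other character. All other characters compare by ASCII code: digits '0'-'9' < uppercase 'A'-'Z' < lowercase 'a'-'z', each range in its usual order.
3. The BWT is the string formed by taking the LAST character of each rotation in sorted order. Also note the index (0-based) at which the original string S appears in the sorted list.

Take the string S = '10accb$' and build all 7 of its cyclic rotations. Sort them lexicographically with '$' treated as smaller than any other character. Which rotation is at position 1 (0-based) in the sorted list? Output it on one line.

All 7 rotations (rotation i = S[i:]+S[:i]):
  rot[0] = 10accb$
  rot[1] = 0accb$1
  rot[2] = accb$10
  rot[3] = ccb$10a
  rot[4] = cb$10ac
  rot[5] = b$10acc
  rot[6] = $10accb
Sorted (with $ < everything):
  sorted[0] = $10accb
  sorted[1] = 0accb$1
  sorted[2] = 10accb$
  sorted[3] = accb$10
  sorted[4] = b$10acc
  sorted[5] = cb$10ac
  sorted[6] = ccb$10a
sorted[1] = 0accb$1

Answer: 0accb$1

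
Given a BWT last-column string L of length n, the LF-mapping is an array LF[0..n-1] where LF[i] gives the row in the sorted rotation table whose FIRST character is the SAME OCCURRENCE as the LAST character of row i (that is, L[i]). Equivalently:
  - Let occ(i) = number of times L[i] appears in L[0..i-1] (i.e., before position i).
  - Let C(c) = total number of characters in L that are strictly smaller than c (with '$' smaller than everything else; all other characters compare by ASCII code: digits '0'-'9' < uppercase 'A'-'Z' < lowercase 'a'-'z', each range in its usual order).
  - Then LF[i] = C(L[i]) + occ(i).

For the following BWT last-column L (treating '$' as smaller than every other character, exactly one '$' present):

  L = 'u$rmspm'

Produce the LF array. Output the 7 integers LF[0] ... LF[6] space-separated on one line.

Char counts: '$':1, 'm':2, 'p':1, 'r':1, 's':1, 'u':1
C (first-col start): C('$')=0, C('m')=1, C('p')=3, C('r')=4, C('s')=5, C('u')=6
L[0]='u': occ=0, LF[0]=C('u')+0=6+0=6
L[1]='$': occ=0, LF[1]=C('$')+0=0+0=0
L[2]='r': occ=0, LF[2]=C('r')+0=4+0=4
L[3]='m': occ=0, LF[3]=C('m')+0=1+0=1
L[4]='s': occ=0, LF[4]=C('s')+0=5+0=5
L[5]='p': occ=0, LF[5]=C('p')+0=3+0=3
L[6]='m': occ=1, LF[6]=C('m')+1=1+1=2

Answer: 6 0 4 1 5 3 2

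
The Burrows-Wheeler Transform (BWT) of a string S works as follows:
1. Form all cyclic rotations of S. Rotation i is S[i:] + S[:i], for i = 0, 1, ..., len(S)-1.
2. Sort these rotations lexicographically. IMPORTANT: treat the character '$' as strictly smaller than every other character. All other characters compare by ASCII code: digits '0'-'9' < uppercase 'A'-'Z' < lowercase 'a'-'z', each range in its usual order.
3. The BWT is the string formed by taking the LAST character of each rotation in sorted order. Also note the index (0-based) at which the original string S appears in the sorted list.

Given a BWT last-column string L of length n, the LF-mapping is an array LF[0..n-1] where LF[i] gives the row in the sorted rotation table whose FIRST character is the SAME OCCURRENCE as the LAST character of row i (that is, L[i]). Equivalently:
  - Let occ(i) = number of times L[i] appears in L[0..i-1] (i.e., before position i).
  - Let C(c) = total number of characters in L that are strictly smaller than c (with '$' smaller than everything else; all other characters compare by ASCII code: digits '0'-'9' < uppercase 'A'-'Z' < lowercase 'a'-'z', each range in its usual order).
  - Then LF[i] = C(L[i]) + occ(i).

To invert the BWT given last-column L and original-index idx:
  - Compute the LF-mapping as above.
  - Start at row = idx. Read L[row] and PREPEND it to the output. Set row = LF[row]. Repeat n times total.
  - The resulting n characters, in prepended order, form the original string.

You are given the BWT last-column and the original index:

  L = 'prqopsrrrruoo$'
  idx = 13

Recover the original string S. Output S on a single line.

Answer: urrqorrroospp$

Derivation:
LF mapping: 4 7 6 1 5 12 8 9 10 11 13 2 3 0
Walk LF starting at row 13, prepending L[row]:
  step 1: row=13, L[13]='$', prepend. Next row=LF[13]=0
  step 2: row=0, L[0]='p', prepend. Next row=LF[0]=4
  step 3: row=4, L[4]='p', prepend. Next row=LF[4]=5
  step 4: row=5, L[5]='s', prepend. Next row=LF[5]=12
  step 5: row=12, L[12]='o', prepend. Next row=LF[12]=3
  step 6: row=3, L[3]='o', prepend. Next row=LF[3]=1
  step 7: row=1, L[1]='r', prepend. Next row=LF[1]=7
  step 8: row=7, L[7]='r', prepend. Next row=LF[7]=9
  step 9: row=9, L[9]='r', prepend. Next row=LF[9]=11
  step 10: row=11, L[11]='o', prepend. Next row=LF[11]=2
  step 11: row=2, L[2]='q', prepend. Next row=LF[2]=6
  step 12: row=6, L[6]='r', prepend. Next row=LF[6]=8
  step 13: row=8, L[8]='r', prepend. Next row=LF[8]=10
  step 14: row=10, L[10]='u', prepend. Next row=LF[10]=13
Reversed output: urrqorrroospp$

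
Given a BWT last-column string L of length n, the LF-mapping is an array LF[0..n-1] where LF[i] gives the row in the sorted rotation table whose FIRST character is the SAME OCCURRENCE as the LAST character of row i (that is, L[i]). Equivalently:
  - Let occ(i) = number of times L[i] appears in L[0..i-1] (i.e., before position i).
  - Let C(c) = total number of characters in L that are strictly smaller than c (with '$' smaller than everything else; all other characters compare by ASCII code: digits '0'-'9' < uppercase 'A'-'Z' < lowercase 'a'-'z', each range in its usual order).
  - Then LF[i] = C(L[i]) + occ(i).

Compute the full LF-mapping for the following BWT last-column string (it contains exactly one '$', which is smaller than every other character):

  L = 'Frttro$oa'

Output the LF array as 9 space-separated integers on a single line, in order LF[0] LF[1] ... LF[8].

Answer: 1 5 7 8 6 3 0 4 2

Derivation:
Char counts: '$':1, 'F':1, 'a':1, 'o':2, 'r':2, 't':2
C (first-col start): C('$')=0, C('F')=1, C('a')=2, C('o')=3, C('r')=5, C('t')=7
L[0]='F': occ=0, LF[0]=C('F')+0=1+0=1
L[1]='r': occ=0, LF[1]=C('r')+0=5+0=5
L[2]='t': occ=0, LF[2]=C('t')+0=7+0=7
L[3]='t': occ=1, LF[3]=C('t')+1=7+1=8
L[4]='r': occ=1, LF[4]=C('r')+1=5+1=6
L[5]='o': occ=0, LF[5]=C('o')+0=3+0=3
L[6]='$': occ=0, LF[6]=C('$')+0=0+0=0
L[7]='o': occ=1, LF[7]=C('o')+1=3+1=4
L[8]='a': occ=0, LF[8]=C('a')+0=2+0=2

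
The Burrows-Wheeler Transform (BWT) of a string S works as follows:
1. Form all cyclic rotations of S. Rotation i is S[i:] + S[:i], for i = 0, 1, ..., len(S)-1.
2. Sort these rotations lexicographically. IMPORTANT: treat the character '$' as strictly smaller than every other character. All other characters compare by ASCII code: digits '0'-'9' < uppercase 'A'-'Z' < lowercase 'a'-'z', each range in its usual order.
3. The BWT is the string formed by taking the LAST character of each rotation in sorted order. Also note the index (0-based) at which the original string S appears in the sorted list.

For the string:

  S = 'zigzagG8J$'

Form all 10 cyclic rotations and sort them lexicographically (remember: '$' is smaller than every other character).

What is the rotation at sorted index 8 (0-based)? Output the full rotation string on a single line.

Answer: zagG8J$zig

Derivation:
All 10 rotations (rotation i = S[i:]+S[:i]):
  rot[0] = zigzagG8J$
  rot[1] = igzagG8J$z
  rot[2] = gzagG8J$zi
  rot[3] = zagG8J$zig
  rot[4] = agG8J$zigz
  rot[5] = gG8J$zigza
  rot[6] = G8J$zigzag
  rot[7] = 8J$zigzagG
  rot[8] = J$zigzagG8
  rot[9] = $zigzagG8J
Sorted (with $ < everything):
  sorted[0] = $zigzagG8J
  sorted[1] = 8J$zigzagG
  sorted[2] = G8J$zigzag
  sorted[3] = J$zigzagG8
  sorted[4] = agG8J$zigz
  sorted[5] = gG8J$zigza
  sorted[6] = gzagG8J$zi
  sorted[7] = igzagG8J$z
  sorted[8] = zagG8J$zig
  sorted[9] = zigzagG8J$
sorted[8] = zagG8J$zig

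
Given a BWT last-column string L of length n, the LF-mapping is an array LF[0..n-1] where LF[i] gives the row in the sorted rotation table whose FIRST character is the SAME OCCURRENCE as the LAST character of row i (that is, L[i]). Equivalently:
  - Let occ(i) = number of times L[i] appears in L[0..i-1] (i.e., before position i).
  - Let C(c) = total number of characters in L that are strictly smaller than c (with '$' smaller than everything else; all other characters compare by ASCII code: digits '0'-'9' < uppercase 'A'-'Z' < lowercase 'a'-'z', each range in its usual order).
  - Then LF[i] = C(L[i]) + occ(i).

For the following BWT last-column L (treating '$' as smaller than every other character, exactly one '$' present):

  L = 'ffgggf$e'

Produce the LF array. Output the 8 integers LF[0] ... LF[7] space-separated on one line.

Char counts: '$':1, 'e':1, 'f':3, 'g':3
C (first-col start): C('$')=0, C('e')=1, C('f')=2, C('g')=5
L[0]='f': occ=0, LF[0]=C('f')+0=2+0=2
L[1]='f': occ=1, LF[1]=C('f')+1=2+1=3
L[2]='g': occ=0, LF[2]=C('g')+0=5+0=5
L[3]='g': occ=1, LF[3]=C('g')+1=5+1=6
L[4]='g': occ=2, LF[4]=C('g')+2=5+2=7
L[5]='f': occ=2, LF[5]=C('f')+2=2+2=4
L[6]='$': occ=0, LF[6]=C('$')+0=0+0=0
L[7]='e': occ=0, LF[7]=C('e')+0=1+0=1

Answer: 2 3 5 6 7 4 0 1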